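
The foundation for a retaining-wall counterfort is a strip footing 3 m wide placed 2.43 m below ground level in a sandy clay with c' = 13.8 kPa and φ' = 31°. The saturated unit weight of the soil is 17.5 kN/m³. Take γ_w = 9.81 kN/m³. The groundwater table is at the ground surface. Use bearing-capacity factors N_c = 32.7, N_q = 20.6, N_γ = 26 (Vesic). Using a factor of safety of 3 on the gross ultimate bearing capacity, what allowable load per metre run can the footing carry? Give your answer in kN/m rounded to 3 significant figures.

≈ 1140 kN/m

γ' = 17.5 − 9.81 = 7.69 kN/m³ (submerged throughout). q = 7.69 × 2.43 = 18.687 kPa; the same γ' applies in the ½γBN_γ term.
c·N_c = 13.8 × 32.7 = 451.26 kPa
q·N_q = 18.687 × 20.6 = 384.95 kPa
0.5·γ·B·N_γ = 0.5 × 7.69 × 3 × 26 = 299.91 kPa
q_ult = 451.26 + 384.95 + 299.91 = 1136.1 kPa.
Gross allowable pressure q_all = 1136.1 / 3 = 378.71 kPa.
Allowable wall load = q_all × B = 378.71 × 3 = 1136.1 kN per metre run.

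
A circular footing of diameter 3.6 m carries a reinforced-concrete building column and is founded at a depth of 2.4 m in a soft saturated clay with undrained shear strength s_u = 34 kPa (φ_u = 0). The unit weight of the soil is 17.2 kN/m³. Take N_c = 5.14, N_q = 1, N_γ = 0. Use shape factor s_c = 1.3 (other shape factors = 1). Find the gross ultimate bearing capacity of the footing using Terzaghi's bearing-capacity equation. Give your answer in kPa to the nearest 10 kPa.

q_ult ≈ 270 kPa

Overburden at base level: q = 17.2 × 2.4 = 41.28 kPa.
Cohesion term c·N_c·s_c = 34 × 5.14 × 1.3 = 227.19 kPa; surcharge term q·N_q = 41.28 × 1 = 41.28 kPa.
q_ult = 227.19 + 41.28 = 268.47 kPa.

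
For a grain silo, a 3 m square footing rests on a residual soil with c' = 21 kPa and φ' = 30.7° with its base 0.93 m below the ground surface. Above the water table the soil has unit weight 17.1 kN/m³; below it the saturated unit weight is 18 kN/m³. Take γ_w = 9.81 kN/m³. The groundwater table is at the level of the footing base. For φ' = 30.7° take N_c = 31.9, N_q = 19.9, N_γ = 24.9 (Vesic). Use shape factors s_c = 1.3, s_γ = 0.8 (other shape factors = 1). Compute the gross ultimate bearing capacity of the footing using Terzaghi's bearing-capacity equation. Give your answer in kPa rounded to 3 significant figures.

Overburden at base level: q = 17.1 × 0.93 = 15.903 kPa.
Below the base the soil is submerged, so the ½γBN_γ term uses γ' = 18 − 9.81 = 8.19 kN/m³.
Cohesion term c·N_c·s_c = 21 × 31.9 × 1.3 = 870.87 kPa; surcharge term q·N_q = 15.903 × 19.9 = 316.47 kPa; self-weight term 0.5·γ·B·N_γ·s_γ = 0.5 × 8.19 × 3 × 24.9 × 0.8 = 244.72 kPa.
q_ult = 870.87 + 316.47 + 244.72 = 1432.1 kPa.

q_ult ≈ 1430 kPa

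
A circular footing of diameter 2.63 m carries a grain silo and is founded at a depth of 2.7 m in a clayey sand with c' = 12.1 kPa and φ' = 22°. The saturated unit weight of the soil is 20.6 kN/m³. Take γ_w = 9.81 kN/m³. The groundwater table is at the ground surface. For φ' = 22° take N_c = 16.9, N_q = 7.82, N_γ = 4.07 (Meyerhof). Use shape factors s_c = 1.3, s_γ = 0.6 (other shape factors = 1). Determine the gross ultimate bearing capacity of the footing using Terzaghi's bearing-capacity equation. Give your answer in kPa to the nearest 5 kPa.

With the water table at the surface the whole profile is submerged: γ' = 20.6 − 9.81 = 10.79 kN/m³, so q = γ'·D_f = 29.133 kPa; the same γ' applies in the ½γBN_γ term.
q_ult = c·N_c·s_c + q·N_q + 0.5·γ·B·N_γ·s_γ
     = 12.1 × 16.9 × 1.3 + 29.133 × 7.82 + 0.5 × 10.79 × 2.63 × 4.07 × 0.6
     = 265.84 + 227.82 + 34.649 = 528.31 kPa.

q_ult ≈ 530 kPa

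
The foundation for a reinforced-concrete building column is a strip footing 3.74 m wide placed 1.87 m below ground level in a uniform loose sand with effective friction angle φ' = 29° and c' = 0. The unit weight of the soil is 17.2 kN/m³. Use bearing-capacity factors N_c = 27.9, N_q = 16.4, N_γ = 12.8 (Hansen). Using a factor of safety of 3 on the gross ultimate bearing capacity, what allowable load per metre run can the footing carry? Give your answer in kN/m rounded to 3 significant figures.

q = γ·D_f = 17.2 × 1.87 = 32.164 kPa.
q·N_q = 32.164 × 16.4 = 527.49 kPa
0.5·γ·B·N_γ = 0.5 × 17.2 × 3.74 × 12.8 = 411.7 kPa
q_ult = 527.49 + 411.7 = 939.19 kPa.
Gross allowable pressure q_all = 939.19 / 3 = 313.06 kPa.
Allowable wall load = q_all × B = 313.06 × 3.74 = 1170.9 kN per metre run.

≈ 1170 kN/m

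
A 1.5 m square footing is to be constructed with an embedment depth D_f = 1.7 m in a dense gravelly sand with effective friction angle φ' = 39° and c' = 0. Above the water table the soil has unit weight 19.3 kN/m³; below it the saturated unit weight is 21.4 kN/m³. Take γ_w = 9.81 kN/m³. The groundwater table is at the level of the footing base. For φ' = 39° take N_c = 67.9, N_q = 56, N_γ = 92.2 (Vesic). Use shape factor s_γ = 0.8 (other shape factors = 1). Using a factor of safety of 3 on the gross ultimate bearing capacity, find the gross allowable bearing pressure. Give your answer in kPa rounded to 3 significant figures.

q_all ≈ 826 kPa

Effective surcharge at the founding depth q = γ·D_f = 19.3 × 1.7 = 32.81 kPa.
The water table coincides with the base, so in the self-weight term γ → γ' = 11.59 kN/m³.
q_ult = q·N_q + 0.5·γ·B·N_γ·s_γ
     = 32.81 × 56 + 0.5 × 11.59 × 1.5 × 92.2 × 0.8
     = 1837.4 + 641.16 = 2478.5 kPa.
q_all = 2478.5 / 3 = 826.17 kPa.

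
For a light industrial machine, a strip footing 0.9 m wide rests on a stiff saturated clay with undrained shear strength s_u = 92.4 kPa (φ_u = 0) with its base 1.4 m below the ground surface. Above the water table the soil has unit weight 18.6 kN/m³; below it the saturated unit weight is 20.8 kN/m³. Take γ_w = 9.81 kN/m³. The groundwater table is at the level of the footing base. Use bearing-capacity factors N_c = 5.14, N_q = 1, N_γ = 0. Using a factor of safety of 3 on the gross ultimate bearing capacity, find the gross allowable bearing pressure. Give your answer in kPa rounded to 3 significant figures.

q_all ≈ 167 kPa

Overburden at base level: q = 18.6 × 1.4 = 26.04 kPa.
Cohesion term c·N_c = 92.4 × 5.14 = 474.94 kPa; surcharge term q·N_q = 26.04 × 1 = 26.04 kPa.
q_ult = 474.94 + 26.04 = 500.98 kPa.
q_all = 500.98 / 3 = 166.99 kPa.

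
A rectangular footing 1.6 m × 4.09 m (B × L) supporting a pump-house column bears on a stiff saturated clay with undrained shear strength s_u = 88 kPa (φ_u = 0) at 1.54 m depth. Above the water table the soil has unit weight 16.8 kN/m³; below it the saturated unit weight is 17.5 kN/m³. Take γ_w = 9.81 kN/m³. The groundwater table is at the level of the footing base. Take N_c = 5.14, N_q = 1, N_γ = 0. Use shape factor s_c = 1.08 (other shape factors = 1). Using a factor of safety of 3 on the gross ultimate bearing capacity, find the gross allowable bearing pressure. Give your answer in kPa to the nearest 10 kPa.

q_all ≈ 170 kPa

q = γ·D_f = 16.8 × 1.54 = 25.872 kPa.
c·N_c·s_c = 88 × 5.14 × 1.08 = 488.51 kPa
q·N_q = 25.872 × 1 = 25.872 kPa
q_ult = 488.51 + 25.872 = 514.38 kPa.
q_all = 514.38 / 3 = 171.46 kPa.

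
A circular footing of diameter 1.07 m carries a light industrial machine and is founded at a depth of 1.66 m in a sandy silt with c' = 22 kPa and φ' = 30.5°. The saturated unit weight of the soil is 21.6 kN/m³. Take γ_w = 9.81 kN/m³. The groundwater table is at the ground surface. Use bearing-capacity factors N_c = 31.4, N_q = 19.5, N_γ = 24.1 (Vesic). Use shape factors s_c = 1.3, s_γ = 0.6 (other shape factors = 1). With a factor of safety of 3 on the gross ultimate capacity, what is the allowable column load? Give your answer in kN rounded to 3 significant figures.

P_all ≈ 411 kN

γ' = 21.6 − 9.81 = 11.79 kN/m³ (submerged throughout). q = 11.79 × 1.66 = 19.571 kPa; the same γ' applies in the ½γBN_γ term.
c·N_c·s_c = 22 × 31.4 × 1.3 = 898.04 kPa
q·N_q = 19.571 × 19.5 = 381.64 kPa
0.5·γ·B·N_γ·s_γ = 0.5 × 11.79 × 1.07 × 24.1 × 0.6 = 91.209 kPa
q_ult = 898.04 + 381.64 + 91.209 = 1370.9 kPa.
Gross allowable pressure q_all = 1370.9 / 3 = 456.96 kPa.
Footing area = 0.8992 m², so allowable column load = 456.96 × 0.8992 = 410.9 kN.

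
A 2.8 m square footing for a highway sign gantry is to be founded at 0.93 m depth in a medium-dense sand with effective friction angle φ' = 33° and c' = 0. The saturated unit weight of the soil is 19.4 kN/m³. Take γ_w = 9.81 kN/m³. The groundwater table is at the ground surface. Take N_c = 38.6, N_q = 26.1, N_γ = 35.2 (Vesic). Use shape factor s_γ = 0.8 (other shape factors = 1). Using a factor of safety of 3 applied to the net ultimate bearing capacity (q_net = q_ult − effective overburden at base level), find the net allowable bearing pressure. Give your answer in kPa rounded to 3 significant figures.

Water table at ground surface, so effective unit weight γ' = 19.4 − 9.81 = 9.59 kN/m³ is used throughout; overburden q = 9.59 × 0.93 = 8.9187 kPa; the same γ' applies in the ½γBN_γ term.
Surcharge term q·N_q = 8.9187 × 26.1 = 232.78 kPa; self-weight term 0.5·γ·B·N_γ·s_γ = 0.5 × 9.59 × 2.8 × 35.2 × 0.8 = 378.08 kPa.
q_ult = 232.78 + 378.08 = 610.85 kPa.
Net ultimate: q_net = 610.85 − 8.9187 = 601.94 kPa.
q_all(net) = 601.94 / 3 = 200.65 kPa.

q_all(net) ≈ 201 kPa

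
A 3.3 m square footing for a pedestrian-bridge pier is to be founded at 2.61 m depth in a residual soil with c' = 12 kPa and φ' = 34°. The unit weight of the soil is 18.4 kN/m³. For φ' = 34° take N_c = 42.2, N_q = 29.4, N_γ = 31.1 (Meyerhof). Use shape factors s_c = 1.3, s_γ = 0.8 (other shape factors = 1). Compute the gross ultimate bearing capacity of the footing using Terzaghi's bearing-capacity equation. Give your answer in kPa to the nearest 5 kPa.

Effective surcharge at the founding depth q = γ·D_f = 18.4 × 2.61 = 48.024 kPa.
q_ult = c·N_c·s_c + q·N_q + 0.5·γ·B·N_γ·s_γ
     = 12 × 42.2 × 1.3 + 48.024 × 29.4 + 0.5 × 18.4 × 3.3 × 31.1 × 0.8
     = 658.32 + 1411.9 + 755.36 = 2825.6 kPa.

q_ult ≈ 2825 kPa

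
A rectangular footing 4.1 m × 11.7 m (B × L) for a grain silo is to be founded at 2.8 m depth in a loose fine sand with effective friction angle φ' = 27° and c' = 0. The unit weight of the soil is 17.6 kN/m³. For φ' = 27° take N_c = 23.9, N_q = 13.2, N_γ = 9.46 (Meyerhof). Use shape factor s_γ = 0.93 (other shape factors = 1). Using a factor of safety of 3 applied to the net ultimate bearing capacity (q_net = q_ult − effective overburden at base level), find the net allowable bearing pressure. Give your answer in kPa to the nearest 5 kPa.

q_all(net) ≈ 305 kPa

Overburden at base level: q = 17.6 × 2.8 = 49.28 kPa.
Surcharge term q·N_q = 49.28 × 13.2 = 650.5 kPa; self-weight term 0.5·γ·B·N_γ·s_γ = 0.5 × 17.6 × 4.1 × 9.46 × 0.93 = 317.42 kPa.
q_ult = 650.5 + 317.42 = 967.92 kPa.
Net ultimate: q_net = 967.92 − 49.28 = 918.64 kPa.
q_all(net) = 918.64 / 3 = 306.21 kPa.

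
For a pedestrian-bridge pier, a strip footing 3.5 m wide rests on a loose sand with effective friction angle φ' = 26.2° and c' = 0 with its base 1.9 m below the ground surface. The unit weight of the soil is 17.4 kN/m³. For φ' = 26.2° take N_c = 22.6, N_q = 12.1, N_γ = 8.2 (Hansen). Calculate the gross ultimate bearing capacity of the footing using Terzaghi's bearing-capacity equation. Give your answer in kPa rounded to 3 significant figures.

Overburden at base level: q = 17.4 × 1.9 = 33.06 kPa.
Surcharge term q·N_q = 33.06 × 12.1 = 400.03 kPa; self-weight term 0.5·γ·B·N_γ = 0.5 × 17.4 × 3.5 × 8.2 = 249.69 kPa.
q_ult = 400.03 + 249.69 = 649.72 kPa.

q_ult ≈ 650 kPa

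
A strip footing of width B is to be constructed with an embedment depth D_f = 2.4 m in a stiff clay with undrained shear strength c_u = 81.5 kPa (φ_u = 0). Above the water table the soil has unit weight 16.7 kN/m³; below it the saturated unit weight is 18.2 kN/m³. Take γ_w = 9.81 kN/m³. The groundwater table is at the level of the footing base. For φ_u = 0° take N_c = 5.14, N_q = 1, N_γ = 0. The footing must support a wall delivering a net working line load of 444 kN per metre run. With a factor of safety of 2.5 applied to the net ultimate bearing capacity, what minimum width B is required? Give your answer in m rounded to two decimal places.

Overburden at base level: q = 16.7 × 2.4 = 40.08 kPa.
Cohesion term c·N_c = 81.5 × 5.14 = 418.91 kPa; surcharge term q·N_q = 40.08 × 1 = 40.08 kPa.
q_ult = 418.91 + 40.08 = 458.99 kPa.
For φ = 0 the ½γBN_γ term vanishes, so q_ult is independent of B. q_net = 458.99 − 40.08 = 418.91 kPa; q_all(net) = 418.91/2.5 = 167.56 kPa.
Required width B = w / q_all(net) = 444 / 167.56 = 2.65 m.

B = 2.65 m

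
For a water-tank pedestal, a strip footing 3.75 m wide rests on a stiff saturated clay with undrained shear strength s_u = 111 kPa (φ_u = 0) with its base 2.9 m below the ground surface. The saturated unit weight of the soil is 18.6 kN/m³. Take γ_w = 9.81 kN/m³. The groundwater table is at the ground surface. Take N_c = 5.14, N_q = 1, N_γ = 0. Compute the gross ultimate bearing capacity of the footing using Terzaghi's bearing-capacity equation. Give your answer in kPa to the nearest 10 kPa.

Water table at ground surface, so effective unit weight γ' = 18.6 − 9.81 = 8.79 kN/m³ is used throughout; overburden q = 8.79 × 2.9 = 25.491 kPa.
Cohesion term c·N_c = 111 × 5.14 = 570.54 kPa; surcharge term q·N_q = 25.491 × 1 = 25.491 kPa.
q_ult = 570.54 + 25.491 = 596.03 kPa.

q_ult ≈ 600 kPa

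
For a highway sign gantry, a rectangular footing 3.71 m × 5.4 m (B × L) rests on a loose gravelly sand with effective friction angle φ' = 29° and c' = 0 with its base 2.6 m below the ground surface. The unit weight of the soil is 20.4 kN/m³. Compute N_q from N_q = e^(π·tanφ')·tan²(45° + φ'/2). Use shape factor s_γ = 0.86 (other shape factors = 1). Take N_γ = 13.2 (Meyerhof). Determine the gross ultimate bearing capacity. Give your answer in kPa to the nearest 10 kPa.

tan29° = 0.5543, so N_q = e^(π×0.5543)·tan²(59.5°) = 5.705 × 2.882 = 16.44.
Effective surcharge at the founding depth q = γ·D_f = 20.4 × 2.6 = 53.04 kPa.
q_ult = q·N_q + 0.5·γ·B·N_γ·s_γ
     = 53.04 × 16.443 + 0.5 × 20.4 × 3.71 × 13.2 × 0.86
     = 872.15 + 429.58 = 1301.7 kPa.

q_ult ≈ 1300 kPa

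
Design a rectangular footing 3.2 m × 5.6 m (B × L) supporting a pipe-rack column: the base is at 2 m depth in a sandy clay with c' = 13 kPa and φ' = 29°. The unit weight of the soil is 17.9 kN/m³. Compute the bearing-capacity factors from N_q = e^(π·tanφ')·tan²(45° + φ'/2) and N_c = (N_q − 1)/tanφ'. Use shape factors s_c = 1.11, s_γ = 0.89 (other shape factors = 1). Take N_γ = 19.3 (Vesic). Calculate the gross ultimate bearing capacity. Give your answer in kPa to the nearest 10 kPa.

q_ult ≈ 1480 kPa

tan29° = 0.5543, so N_q = e^(π×0.5543)·tan²(59.5°) = 5.705 × 2.882 = 16.44.
N_c = (16.44 − 1)/tan29° = 27.86.
Overburden at base level: q = 17.9 × 2 = 35.8 kPa.
Cohesion term c·N_c·s_c = 13 × 27.86 × 1.11 = 402.03 kPa; surcharge term q·N_q = 35.8 × 16.443 = 588.67 kPa; self-weight term 0.5·γ·B·N_γ·s_γ = 0.5 × 17.9 × 3.2 × 19.3 × 0.89 = 491.95 kPa.
q_ult = 402.03 + 588.67 + 491.95 = 1482.6 kPa.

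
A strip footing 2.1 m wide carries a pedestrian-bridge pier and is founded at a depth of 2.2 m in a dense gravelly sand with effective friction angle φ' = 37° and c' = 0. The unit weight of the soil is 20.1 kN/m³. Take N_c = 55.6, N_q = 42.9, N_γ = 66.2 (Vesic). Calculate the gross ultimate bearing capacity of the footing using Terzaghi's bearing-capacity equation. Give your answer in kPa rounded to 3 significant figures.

Effective surcharge at the founding depth q = γ·D_f = 20.1 × 2.2 = 44.22 kPa.
q_ult = q·N_q + 0.5·γ·B·N_γ
     = 44.22 × 42.9 + 0.5 × 20.1 × 2.1 × 66.2
     = 1897 + 1397.2 = 3294.2 kPa.

q_ult ≈ 3290 kPa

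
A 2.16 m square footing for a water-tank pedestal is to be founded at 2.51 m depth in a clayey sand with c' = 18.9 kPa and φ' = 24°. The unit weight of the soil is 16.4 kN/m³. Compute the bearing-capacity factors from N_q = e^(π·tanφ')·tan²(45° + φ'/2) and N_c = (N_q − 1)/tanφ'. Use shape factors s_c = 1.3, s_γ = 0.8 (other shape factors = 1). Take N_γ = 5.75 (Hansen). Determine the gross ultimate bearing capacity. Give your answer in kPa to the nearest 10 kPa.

q_ult ≈ 950 kPa

tan24° = 0.4452, so N_q = e^(π×0.4452)·tan²(57°) = 4.05 × 2.371 = 9.6.
N_c = (9.6 − 1)/tan24° = 19.32.
q = γ·D_f = 16.4 × 2.51 = 41.164 kPa.
c·N_c·s_c = 18.9 × 19.324 × 1.3 = 474.78 kPa
q·N_q = 41.164 × 9.6034 = 395.31 kPa
0.5·γ·B·N_γ·s_γ = 0.5 × 16.4 × 2.16 × 5.75 × 0.8 = 81.475 kPa
q_ult = 474.78 + 395.31 + 81.475 = 951.57 kPa.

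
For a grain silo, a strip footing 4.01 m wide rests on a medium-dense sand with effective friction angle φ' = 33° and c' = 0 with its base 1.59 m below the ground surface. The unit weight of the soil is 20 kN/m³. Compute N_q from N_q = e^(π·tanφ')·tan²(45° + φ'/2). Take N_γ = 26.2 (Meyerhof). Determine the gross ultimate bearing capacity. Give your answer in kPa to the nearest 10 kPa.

q_ult ≈ 1880 kPa

tan33° = 0.6494, so N_q = e^(π×0.6494)·tan²(61.5°) = 7.692 × 3.392 = 26.09.
Effective surcharge at the founding depth q = γ·D_f = 20 × 1.59 = 31.8 kPa.
q_ult = q·N_q + 0.5·γ·B·N_γ
     = 31.8 × 26.092 + 0.5 × 20 × 4.01 × 26.2
     = 829.73 + 1050.6 = 1880.3 kPa.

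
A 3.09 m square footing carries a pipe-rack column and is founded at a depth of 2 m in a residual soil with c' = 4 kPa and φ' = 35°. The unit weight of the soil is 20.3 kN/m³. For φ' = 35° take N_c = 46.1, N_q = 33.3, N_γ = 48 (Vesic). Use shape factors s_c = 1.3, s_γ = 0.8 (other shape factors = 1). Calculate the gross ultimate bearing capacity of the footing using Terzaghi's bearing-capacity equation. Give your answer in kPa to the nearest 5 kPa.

Overburden at base level: q = 20.3 × 2 = 40.6 kPa.
Cohesion term c·N_c·s_c = 4 × 46.1 × 1.3 = 239.72 kPa; surcharge term q·N_q = 40.6 × 33.3 = 1352 kPa; self-weight term 0.5·γ·B·N_γ·s_γ = 0.5 × 20.3 × 3.09 × 48 × 0.8 = 1204.4 kPa.
q_ult = 239.72 + 1352 + 1204.4 = 2796.1 kPa.

q_ult ≈ 2795 kPa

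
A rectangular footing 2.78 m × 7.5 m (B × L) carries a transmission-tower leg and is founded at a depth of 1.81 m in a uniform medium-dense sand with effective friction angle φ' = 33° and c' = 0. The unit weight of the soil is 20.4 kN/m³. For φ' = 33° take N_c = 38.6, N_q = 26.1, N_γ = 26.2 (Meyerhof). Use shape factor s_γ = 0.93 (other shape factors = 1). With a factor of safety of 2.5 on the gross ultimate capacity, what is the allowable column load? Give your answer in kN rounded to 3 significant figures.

P_all ≈ 13800 kN

q = γ·D_f = 20.4 × 1.81 = 36.924 kPa.
q·N_q = 36.924 × 26.1 = 963.72 kPa
0.5·γ·B·N_γ·s_γ = 0.5 × 20.4 × 2.78 × 26.2 × 0.93 = 690.92 kPa
q_ult = 963.72 + 690.92 = 1654.6 kPa.
Gross allowable pressure q_all = 1654.6 / 2.5 = 661.86 kPa.
Footing area = 20.85 m², so allowable column load = 661.86 × 20.85 = 13800 kN.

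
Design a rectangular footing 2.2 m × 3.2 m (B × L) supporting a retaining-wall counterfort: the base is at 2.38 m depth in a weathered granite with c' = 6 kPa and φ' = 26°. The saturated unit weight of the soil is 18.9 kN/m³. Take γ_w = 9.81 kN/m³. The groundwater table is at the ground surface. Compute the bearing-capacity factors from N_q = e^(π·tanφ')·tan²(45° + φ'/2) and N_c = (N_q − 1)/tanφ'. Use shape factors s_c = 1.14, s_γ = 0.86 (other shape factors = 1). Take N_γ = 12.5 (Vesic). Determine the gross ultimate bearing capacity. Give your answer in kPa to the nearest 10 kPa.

tan26° = 0.4877, so N_q = e^(π×0.4877)·tan²(58°) = 4.629 × 2.561 = 11.85.
N_c = (11.85 − 1)/tan26° = 22.25.
With the water table at the surface the whole profile is submerged: γ' = 18.9 − 9.81 = 9.09 kN/m³, so q = γ'·D_f = 21.634 kPa; the same γ' applies in the ½γBN_γ term.
q_ult = c·N_c·s_c + q·N_q + 0.5·γ·B·N_γ·s_γ
     = 6 × 22.254 × 1.14 + 21.634 × 11.854 + 0.5 × 9.09 × 2.2 × 12.5 × 0.86
     = 152.22 + 256.46 + 107.49 = 516.17 kPa.

q_ult ≈ 520 kPa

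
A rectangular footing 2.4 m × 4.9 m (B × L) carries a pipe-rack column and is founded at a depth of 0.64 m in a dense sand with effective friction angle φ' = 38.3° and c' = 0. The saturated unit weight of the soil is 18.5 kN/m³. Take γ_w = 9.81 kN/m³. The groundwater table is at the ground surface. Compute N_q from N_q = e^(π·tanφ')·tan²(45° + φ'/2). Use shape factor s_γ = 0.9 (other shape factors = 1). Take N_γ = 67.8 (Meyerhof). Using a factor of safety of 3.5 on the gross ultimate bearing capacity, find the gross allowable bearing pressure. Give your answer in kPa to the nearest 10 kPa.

N_q = e^(π·tan38.3°)·tan²(64.15°) = 50.93.
Water table at ground surface, so effective unit weight γ' = 18.5 − 9.81 = 8.69 kN/m³ is used throughout; overburden q = 8.69 × 0.64 = 5.5616 kPa; the same γ' applies in the ½γBN_γ term.
Surcharge term q·N_q = 5.5616 × 50.926 = 283.23 kPa; self-weight term 0.5·γ·B·N_γ·s_γ = 0.5 × 8.69 × 2.4 × 67.8 × 0.9 = 636.32 kPa.
q_ult = 283.23 + 636.32 = 919.55 kPa.
q_all = 919.55 / 3.5 = 262.73 kPa.

q_all ≈ 260 kPa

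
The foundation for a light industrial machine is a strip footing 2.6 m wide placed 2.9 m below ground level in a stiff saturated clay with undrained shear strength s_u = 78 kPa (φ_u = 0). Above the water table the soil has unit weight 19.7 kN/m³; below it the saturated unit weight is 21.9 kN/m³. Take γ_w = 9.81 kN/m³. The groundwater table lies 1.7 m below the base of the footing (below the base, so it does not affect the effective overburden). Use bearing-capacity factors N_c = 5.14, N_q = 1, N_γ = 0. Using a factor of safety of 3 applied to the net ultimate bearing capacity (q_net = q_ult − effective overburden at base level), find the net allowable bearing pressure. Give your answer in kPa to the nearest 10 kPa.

q_all(net) ≈ 130 kPa

q = γ·D_f = 19.7 × 2.9 = 57.13 kPa.
c·N_c = 78 × 5.14 = 400.92 kPa
q·N_q = 57.13 × 1 = 57.13 kPa
q_ult = 400.92 + 57.13 = 458.05 kPa.
Net ultimate: q_net = 458.05 − 57.13 = 400.92 kPa.
q_all(net) = 400.92 / 3 = 133.64 kPa.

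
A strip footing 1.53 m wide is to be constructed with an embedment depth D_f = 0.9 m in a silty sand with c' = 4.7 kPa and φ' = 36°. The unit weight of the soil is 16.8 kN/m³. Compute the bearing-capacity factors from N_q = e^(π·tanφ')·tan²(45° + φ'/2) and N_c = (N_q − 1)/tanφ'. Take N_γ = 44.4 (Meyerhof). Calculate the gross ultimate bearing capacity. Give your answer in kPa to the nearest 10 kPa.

q_ult ≈ 1380 kPa

tan36° = 0.7265, so N_q = e^(π×0.7265)·tan²(63°) = 9.801 × 3.852 = 37.75.
N_c = (37.75 − 1)/tan36° = 50.59.
Overburden at base level: q = 16.8 × 0.9 = 15.12 kPa.
Cohesion term c·N_c = 4.7 × 50.585 = 237.75 kPa; surcharge term q·N_q = 15.12 × 37.752 = 570.82 kPa; self-weight term 0.5·γ·B·N_γ = 0.5 × 16.8 × 1.53 × 44.4 = 570.63 kPa.
q_ult = 237.75 + 570.82 + 570.63 = 1379.2 kPa.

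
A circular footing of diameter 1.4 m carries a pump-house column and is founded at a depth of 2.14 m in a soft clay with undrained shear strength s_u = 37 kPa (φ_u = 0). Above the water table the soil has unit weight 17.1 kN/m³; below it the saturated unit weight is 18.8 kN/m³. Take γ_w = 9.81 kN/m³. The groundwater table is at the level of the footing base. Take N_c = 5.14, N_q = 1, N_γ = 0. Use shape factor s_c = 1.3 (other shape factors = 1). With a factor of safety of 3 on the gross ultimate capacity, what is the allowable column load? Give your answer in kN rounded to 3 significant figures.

q = γ·D_f = 17.1 × 2.14 = 36.594 kPa.
c·N_c·s_c = 37 × 5.14 × 1.3 = 247.23 kPa
q·N_q = 36.594 × 1 = 36.594 kPa
q_ult = 247.23 + 36.594 = 283.83 kPa.
Gross allowable pressure q_all = 283.83 / 3 = 94.609 kPa.
Footing area = 1.5394 m², so allowable column load = 94.609 × 1.5394 = 145.64 kN.

P_all ≈ 146 kN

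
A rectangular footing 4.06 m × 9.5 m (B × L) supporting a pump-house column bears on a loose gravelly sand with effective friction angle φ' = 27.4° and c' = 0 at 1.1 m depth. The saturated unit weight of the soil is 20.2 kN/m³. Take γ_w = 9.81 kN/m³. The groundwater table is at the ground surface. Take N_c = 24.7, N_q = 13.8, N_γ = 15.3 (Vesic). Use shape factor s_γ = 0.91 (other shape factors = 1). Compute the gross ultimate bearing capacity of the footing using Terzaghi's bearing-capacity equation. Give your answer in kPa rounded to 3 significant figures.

With the water table at the surface the whole profile is submerged: γ' = 20.2 − 9.81 = 10.39 kN/m³, so q = γ'·D_f = 11.429 kPa; the same γ' applies in the ½γBN_γ term.
q_ult = q·N_q + 0.5·γ·B·N_γ·s_γ
     = 11.429 × 13.8 + 0.5 × 10.39 × 4.06 × 15.3 × 0.91
     = 157.72 + 293.66 = 451.38 kPa.

q_ult ≈ 451 kPa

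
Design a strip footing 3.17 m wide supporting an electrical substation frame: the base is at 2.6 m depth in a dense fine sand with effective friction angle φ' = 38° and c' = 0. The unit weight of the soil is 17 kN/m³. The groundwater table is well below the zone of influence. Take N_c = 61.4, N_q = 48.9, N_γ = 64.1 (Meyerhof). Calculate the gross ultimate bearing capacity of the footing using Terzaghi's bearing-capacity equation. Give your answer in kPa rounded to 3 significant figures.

q_ult ≈ 3890 kPa

Effective surcharge at the founding depth q = γ·D_f = 17 × 2.6 = 44.2 kPa.
q_ult = q·N_q + 0.5·γ·B·N_γ
     = 44.2 × 48.9 + 0.5 × 17 × 3.17 × 64.1
     = 2161.4 + 1727.2 = 3888.6 kPa.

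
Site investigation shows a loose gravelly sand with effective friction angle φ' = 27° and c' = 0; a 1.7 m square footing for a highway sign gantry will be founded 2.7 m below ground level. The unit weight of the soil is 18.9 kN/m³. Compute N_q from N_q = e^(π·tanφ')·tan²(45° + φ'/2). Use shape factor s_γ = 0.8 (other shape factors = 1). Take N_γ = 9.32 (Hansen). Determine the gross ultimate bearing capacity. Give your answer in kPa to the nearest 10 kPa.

tan27° = 0.5095, so N_q = e^(π×0.5095)·tan²(58.5°) = 4.957 × 2.663 = 13.2.
q = γ·D_f = 18.9 × 2.7 = 51.03 kPa.
q·N_q = 51.03 × 13.199 = 673.55 kPa
0.5·γ·B·N_γ·s_γ = 0.5 × 18.9 × 1.7 × 9.32 × 0.8 = 119.78 kPa
q_ult = 673.55 + 119.78 = 793.33 kPa.

q_ult ≈ 790 kPa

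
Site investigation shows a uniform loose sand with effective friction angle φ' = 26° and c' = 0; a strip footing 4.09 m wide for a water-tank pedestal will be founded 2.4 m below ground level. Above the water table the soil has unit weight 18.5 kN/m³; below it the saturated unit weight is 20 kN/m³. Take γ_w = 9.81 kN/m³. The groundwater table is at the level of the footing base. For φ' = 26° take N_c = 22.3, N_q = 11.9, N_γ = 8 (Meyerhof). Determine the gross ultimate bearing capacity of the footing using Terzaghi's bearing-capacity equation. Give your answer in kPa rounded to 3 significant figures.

Overburden at base level: q = 18.5 × 2.4 = 44.4 kPa.
Below the base the soil is submerged, so the ½γBN_γ term uses γ' = 20 − 9.81 = 10.19 kN/m³.
Surcharge term q·N_q = 44.4 × 11.9 = 528.36 kPa; self-weight term 0.5·γ·B·N_γ = 0.5 × 10.19 × 4.09 × 8 = 166.71 kPa.
q_ult = 528.36 + 166.71 = 695.07 kPa.

q_ult ≈ 695 kPa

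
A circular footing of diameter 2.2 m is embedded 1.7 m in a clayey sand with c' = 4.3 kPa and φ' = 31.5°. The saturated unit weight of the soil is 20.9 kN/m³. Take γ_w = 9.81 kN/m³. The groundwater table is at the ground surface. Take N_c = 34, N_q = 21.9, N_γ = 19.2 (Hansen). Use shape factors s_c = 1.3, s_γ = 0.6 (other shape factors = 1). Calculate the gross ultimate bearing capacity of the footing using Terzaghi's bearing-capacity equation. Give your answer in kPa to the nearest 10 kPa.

With the water table at the surface the whole profile is submerged: γ' = 20.9 − 9.81 = 11.09 kN/m³, so q = γ'·D_f = 18.853 kPa; the same γ' applies in the ½γBN_γ term.
q_ult = c·N_c·s_c + q·N_q + 0.5·γ·B·N_γ·s_γ
     = 4.3 × 34 × 1.3 + 18.853 × 21.9 + 0.5 × 11.09 × 2.2 × 19.2 × 0.6
     = 190.06 + 412.88 + 140.53 = 743.47 kPa.

q_ult ≈ 740 kPa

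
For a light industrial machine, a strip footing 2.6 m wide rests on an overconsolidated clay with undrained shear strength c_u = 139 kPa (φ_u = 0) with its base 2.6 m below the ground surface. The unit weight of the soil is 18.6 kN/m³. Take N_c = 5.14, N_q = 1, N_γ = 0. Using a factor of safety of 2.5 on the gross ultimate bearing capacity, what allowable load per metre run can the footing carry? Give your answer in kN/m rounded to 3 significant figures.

≈ 793 kN/m

Effective surcharge at the founding depth q = γ·D_f = 18.6 × 2.6 = 48.36 kPa.
q_ult = c·N_c + q·N_q
     = 139 × 5.14 + 48.36 × 1
     = 714.46 + 48.36 = 762.82 kPa.
Gross allowable pressure q_all = 762.82 / 2.5 = 305.13 kPa.
Allowable wall load = q_all × B = 305.13 × 2.6 = 793.33 kN per metre run.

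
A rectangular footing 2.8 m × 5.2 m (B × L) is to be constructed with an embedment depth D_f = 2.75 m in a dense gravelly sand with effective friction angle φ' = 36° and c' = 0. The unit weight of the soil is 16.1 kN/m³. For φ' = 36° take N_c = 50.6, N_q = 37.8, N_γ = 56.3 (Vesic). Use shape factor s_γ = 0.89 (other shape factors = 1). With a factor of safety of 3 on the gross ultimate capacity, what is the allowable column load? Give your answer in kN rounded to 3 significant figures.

Effective surcharge at the founding depth q = γ·D_f = 16.1 × 2.75 = 44.275 kPa.
q_ult = q·N_q + 0.5·γ·B·N_γ·s_γ
     = 44.275 × 37.8 + 0.5 × 16.1 × 2.8 × 56.3 × 0.89
     = 1673.6 + 1129.4 = 2803 kPa.
Gross allowable pressure q_all = 2803 / 3 = 934.34 kPa.
Footing area = 14.56 m², so allowable column load = 934.34 × 14.56 = 13604 kN.

P_all ≈ 13600 kN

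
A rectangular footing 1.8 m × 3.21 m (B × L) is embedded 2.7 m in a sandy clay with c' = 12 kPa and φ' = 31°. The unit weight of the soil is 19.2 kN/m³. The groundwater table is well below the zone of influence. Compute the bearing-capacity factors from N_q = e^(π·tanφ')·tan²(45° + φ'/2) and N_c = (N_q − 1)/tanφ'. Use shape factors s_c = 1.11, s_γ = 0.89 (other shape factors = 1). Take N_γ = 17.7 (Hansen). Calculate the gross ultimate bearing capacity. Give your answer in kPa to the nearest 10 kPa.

tan31° = 0.6009, so N_q = e^(π×0.6009)·tan²(60.5°) = 6.604 × 3.124 = 20.63.
N_c = (20.63 − 1)/tan31° = 32.67.
q = γ·D_f = 19.2 × 2.7 = 51.84 kPa.
c·N_c·s_c = 12 × 32.671 × 1.11 = 435.18 kPa
q·N_q = 51.84 × 20.631 = 1069.5 kPa
0.5·γ·B·N_γ·s_γ = 0.5 × 19.2 × 1.8 × 17.7 × 0.89 = 272.21 kPa
q_ult = 435.18 + 1069.5 + 272.21 = 1776.9 kPa.

q_ult ≈ 1780 kPa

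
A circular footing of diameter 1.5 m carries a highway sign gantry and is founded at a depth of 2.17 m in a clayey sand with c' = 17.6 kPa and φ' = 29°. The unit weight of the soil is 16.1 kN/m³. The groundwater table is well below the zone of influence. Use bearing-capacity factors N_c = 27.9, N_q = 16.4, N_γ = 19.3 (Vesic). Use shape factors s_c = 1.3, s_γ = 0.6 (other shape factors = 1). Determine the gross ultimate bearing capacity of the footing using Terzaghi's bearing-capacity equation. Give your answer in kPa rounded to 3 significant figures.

Overburden at base level: q = 16.1 × 2.17 = 34.937 kPa.
Cohesion term c·N_c·s_c = 17.6 × 27.9 × 1.3 = 638.35 kPa; surcharge term q·N_q = 34.937 × 16.4 = 572.97 kPa; self-weight term 0.5·γ·B·N_γ·s_γ = 0.5 × 16.1 × 1.5 × 19.3 × 0.6 = 139.83 kPa.
q_ult = 638.35 + 572.97 + 139.83 = 1351.1 kPa.

q_ult ≈ 1350 kPa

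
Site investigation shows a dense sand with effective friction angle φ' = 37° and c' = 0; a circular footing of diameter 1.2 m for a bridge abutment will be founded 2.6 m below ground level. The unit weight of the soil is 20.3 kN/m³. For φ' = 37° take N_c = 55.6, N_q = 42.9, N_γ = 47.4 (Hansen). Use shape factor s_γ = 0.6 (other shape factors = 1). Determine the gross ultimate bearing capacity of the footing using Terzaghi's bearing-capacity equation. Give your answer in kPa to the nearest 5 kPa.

Overburden at base level: q = 20.3 × 2.6 = 52.78 kPa.
Surcharge term q·N_q = 52.78 × 42.9 = 2264.3 kPa; self-weight term 0.5·γ·B·N_γ·s_γ = 0.5 × 20.3 × 1.2 × 47.4 × 0.6 = 346.4 kPa.
q_ult = 2264.3 + 346.4 = 2610.7 kPa.

q_ult ≈ 2610 kPa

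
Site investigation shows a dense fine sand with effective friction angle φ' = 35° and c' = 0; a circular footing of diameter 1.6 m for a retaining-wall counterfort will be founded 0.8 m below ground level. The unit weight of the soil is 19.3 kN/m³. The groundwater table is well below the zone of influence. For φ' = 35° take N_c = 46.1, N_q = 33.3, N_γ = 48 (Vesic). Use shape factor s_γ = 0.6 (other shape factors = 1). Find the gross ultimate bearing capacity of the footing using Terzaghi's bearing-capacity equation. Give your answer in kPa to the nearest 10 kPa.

Overburden at base level: q = 19.3 × 0.8 = 15.44 kPa.
Surcharge term q·N_q = 15.44 × 33.3 = 514.15 kPa; self-weight term 0.5·γ·B·N_γ·s_γ = 0.5 × 19.3 × 1.6 × 48 × 0.6 = 444.67 kPa.
q_ult = 514.15 + 444.67 = 958.82 kPa.

q_ult ≈ 960 kPa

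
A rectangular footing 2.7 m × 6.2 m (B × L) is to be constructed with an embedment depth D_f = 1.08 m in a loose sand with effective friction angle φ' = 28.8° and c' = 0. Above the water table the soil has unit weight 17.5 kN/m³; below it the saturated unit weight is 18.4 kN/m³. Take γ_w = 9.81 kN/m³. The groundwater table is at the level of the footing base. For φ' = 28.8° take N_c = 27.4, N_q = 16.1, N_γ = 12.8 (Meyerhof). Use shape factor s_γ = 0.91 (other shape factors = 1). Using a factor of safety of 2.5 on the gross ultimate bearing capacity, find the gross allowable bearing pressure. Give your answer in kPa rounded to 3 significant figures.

q = γ·D_f = 17.5 × 1.08 = 18.9 kPa.
For the ½γBN_γ term take γ' = 18.4 − 9.81 = 8.59 kN/m³ (soil below base is submerged).
q·N_q = 18.9 × 16.1 = 304.29 kPa
0.5·γ·B·N_γ·s_γ = 0.5 × 8.59 × 2.7 × 12.8 × 0.91 = 135.08 kPa
q_ult = 304.29 + 135.08 = 439.37 kPa.
q_all = 439.37 / 2.5 = 175.75 kPa.

q_all ≈ 176 kPa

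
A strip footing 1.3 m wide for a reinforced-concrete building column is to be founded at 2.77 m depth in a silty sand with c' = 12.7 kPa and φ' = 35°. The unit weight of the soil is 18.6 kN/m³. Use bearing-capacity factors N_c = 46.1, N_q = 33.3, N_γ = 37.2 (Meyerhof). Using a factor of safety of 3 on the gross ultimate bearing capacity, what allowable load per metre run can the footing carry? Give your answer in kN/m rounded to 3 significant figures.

≈ 1190 kN/m

Effective surcharge at the founding depth q = γ·D_f = 18.6 × 2.77 = 51.522 kPa.
q_ult = c·N_c + q·N_q + 0.5·γ·B·N_γ
     = 12.7 × 46.1 + 51.522 × 33.3 + 0.5 × 18.6 × 1.3 × 37.2
     = 585.47 + 1715.7 + 449.75 = 2750.9 kPa.
Gross allowable pressure q_all = 2750.9 / 3 = 916.97 kPa.
Allowable wall load = q_all × B = 916.97 × 1.3 = 1192.1 kN per metre run.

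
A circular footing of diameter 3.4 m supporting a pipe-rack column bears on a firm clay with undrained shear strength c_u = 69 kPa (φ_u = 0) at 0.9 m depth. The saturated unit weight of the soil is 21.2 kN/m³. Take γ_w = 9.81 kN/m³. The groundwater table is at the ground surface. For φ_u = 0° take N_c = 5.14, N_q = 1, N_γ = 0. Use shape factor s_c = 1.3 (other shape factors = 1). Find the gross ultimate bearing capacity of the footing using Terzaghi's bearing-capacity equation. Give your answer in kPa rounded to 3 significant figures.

γ' = 21.2 − 9.81 = 11.39 kN/m³ (submerged throughout). q = 11.39 × 0.9 = 10.251 kPa.
c·N_c·s_c = 69 × 5.14 × 1.3 = 461.06 kPa
q·N_q = 10.251 × 1 = 10.251 kPa
q_ult = 461.06 + 10.251 = 471.31 kPa.

q_ult ≈ 471 kPa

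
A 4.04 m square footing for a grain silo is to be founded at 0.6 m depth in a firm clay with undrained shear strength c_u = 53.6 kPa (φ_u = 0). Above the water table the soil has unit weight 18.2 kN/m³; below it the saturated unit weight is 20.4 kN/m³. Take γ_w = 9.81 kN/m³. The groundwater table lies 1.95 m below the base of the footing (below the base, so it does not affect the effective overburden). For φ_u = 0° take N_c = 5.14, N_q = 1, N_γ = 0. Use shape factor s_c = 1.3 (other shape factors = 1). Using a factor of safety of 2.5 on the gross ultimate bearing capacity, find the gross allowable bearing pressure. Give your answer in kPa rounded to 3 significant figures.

q_all ≈ 148 kPa

Effective surcharge at the founding depth q = γ·D_f = 18.2 × 0.6 = 10.92 kPa.
q_ult = c·N_c·s_c + q·N_q
     = 53.6 × 5.14 × 1.3 + 10.92 × 1
     = 358.16 + 10.92 = 369.08 kPa.
q_all = 369.08 / 2.5 = 147.63 kPa.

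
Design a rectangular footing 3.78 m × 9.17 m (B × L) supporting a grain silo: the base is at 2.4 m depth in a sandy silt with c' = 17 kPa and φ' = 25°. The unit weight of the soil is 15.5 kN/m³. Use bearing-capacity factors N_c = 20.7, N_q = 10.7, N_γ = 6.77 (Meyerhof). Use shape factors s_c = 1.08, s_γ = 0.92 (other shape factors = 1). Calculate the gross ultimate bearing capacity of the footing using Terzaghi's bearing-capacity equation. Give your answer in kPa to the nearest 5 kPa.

Effective surcharge at the founding depth q = γ·D_f = 15.5 × 2.4 = 37.2 kPa.
q_ult = c·N_c·s_c + q·N_q + 0.5·γ·B·N_γ·s_γ
     = 17 × 20.7 × 1.08 + 37.2 × 10.7 + 0.5 × 15.5 × 3.78 × 6.77 × 0.92
     = 380.05 + 398.04 + 182.46 = 960.55 kPa.

q_ult ≈ 960 kPa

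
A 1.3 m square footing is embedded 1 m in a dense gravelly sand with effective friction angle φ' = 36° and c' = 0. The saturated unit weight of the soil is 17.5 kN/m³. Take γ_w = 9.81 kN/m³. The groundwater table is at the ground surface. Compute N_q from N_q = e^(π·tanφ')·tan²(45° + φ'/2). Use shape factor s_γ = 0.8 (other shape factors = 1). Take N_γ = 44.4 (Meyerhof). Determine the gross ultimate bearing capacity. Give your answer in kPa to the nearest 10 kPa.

q_ult ≈ 470 kPa

tan36° = 0.7265, so N_q = e^(π×0.7265)·tan²(63°) = 9.801 × 3.852 = 37.75.
Water table at ground surface, so effective unit weight γ' = 17.5 − 9.81 = 7.69 kN/m³ is used throughout; overburden q = 7.69 × 1 = 7.69 kPa; the same γ' applies in the ½γBN_γ term.
Surcharge term q·N_q = 7.69 × 37.752 = 290.32 kPa; self-weight term 0.5·γ·B·N_γ·s_γ = 0.5 × 7.69 × 1.3 × 44.4 × 0.8 = 177.55 kPa.
q_ult = 290.32 + 177.55 = 467.86 kPa.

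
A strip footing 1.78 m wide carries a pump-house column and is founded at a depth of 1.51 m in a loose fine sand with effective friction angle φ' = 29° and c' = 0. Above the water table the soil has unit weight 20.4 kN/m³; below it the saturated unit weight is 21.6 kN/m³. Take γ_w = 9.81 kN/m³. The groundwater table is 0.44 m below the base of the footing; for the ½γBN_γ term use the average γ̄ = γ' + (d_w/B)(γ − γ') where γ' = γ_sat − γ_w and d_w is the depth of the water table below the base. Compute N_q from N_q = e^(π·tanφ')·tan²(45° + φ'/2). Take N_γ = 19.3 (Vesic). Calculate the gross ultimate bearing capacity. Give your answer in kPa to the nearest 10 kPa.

tan29° = 0.5543, so N_q = e^(π×0.5543)·tan²(59.5°) = 5.705 × 2.882 = 16.44.
Overburden at base level: q = 20.4 × 1.51 = 30.804 kPa.
The water table is 0.44 m below the base (< B = 1.78 m), so the ½γBN_γ term uses γ̄ = γ' + (d_w/B)(γ − γ') = 11.79 + (0.44/1.78)(20.4 − 11.79) = 13.918 kN/m³.
Surcharge term q·N_q = 30.804 × 16.443 = 506.52 kPa; self-weight term 0.5·γ·B·N_γ = 0.5 × 13.918 × 1.78 × 19.3 = 239.07 kPa.
q_ult = 506.52 + 239.07 = 745.59 kPa.

q_ult ≈ 750 kPa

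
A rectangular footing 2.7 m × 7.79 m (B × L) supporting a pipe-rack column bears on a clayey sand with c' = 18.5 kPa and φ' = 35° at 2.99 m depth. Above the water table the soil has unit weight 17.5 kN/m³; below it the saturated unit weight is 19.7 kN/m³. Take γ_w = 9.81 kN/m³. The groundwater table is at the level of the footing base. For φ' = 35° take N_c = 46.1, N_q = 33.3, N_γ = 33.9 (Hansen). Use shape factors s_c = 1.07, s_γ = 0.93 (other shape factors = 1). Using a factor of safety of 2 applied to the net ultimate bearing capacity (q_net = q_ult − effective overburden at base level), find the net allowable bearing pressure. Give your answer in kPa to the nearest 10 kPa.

q = γ·D_f = 17.5 × 2.99 = 52.325 kPa.
For the ½γBN_γ term take γ' = 19.7 − 9.81 = 9.89 kN/m³ (soil below base is submerged).
c·N_c·s_c = 18.5 × 46.1 × 1.07 = 912.55 kPa
q·N_q = 52.325 × 33.3 = 1742.4 kPa
0.5·γ·B·N_γ·s_γ = 0.5 × 9.89 × 2.7 × 33.9 × 0.93 = 420.93 kPa
q_ult = 912.55 + 1742.4 + 420.93 = 3075.9 kPa.
Net ultimate: q_net = 3075.9 − 52.325 = 3023.6 kPa.
q_all(net) = 3023.6 / 2 = 1511.8 kPa.

q_all(net) ≈ 1510 kPa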